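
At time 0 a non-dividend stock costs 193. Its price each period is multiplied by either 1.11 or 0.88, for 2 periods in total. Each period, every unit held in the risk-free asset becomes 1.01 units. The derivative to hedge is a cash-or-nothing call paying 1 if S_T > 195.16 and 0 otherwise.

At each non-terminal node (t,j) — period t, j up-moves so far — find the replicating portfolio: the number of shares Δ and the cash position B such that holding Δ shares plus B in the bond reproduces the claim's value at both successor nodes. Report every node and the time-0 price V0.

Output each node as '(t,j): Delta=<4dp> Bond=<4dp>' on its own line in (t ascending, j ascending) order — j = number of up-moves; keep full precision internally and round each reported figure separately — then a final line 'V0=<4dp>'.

(0,0): Delta=0.0126 Bond=-2.1200
(1,0): Delta=0.0000 Bond=0.0000
(1,1): Delta=0.0203 Bond=-3.7882
V0=0.3132

Since d<R<u, set p* = (R−d)/(u−d) = 0.5652; price each node as the discounted p*-expectation of its children.
Terminal payoffs: V(2,0)=0.0000, V(2,1)=0.0000, V(2,2)=1.0000
  t=1,j=0: stock 169.8400 → up 188.5224 (V=0.0000), down 149.4592 (V=0.0000). Price 0.0000; hedge Δ=0.0000, bond B=0.0000.
  t=1,j=1: stock 214.2300 → up 237.7953 (V=1.0000), down 188.5224 (V=0.0000). Price 0.5596; hedge Δ=0.0203, bond B=-3.7882.
  t=0,j=0: stock 193.0000 → up 214.2300 (V=0.5596), down 169.8400 (V=0.0000). Price 0.3132; hedge Δ=0.0126, bond B=-2.1200.
Root portfolio cost Δ·193+B reproduces V0=0.3132.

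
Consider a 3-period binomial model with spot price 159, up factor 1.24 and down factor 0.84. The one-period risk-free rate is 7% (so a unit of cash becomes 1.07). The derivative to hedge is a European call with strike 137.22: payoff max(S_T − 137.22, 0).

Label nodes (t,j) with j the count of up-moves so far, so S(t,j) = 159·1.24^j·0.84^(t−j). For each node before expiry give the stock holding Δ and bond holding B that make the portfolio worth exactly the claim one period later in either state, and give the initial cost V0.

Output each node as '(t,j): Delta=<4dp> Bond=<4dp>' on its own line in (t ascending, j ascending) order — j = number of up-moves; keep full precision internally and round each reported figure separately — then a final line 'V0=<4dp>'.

(0,0): Delta=0.8934 Bond=-92.3672
(1,0): Delta=0.6805 Bond=-70.3937
(1,1): Delta=1.0000 Bond=-119.8533
(2,0): Delta=0.0423 Bond=-3.7213
(2,1): Delta=1.0000 Bond=-128.2430
(2,2): Delta=1.0000 Bond=-128.2430
V0=49.6809

No-arbitrage ⇒ martingale measure with p* = (R−d)/(u−d) = 0.5750.
Terminal payoffs: V(3,0)=0.0000, V(3,1)=1.8961, V(3,2)=68.1419, V(3,3)=165.9332
Node (2,0) S=112.1904: V=(p*·1.8961+(1−p*)·0.0000)/1.07=1.0189; Δ=(1.8961−0.0000)/(139.1161−94.2399)=0.0423; B=V−Δ·S=-3.7213
Node (2,1) S=165.6144: V=(p*·68.1419+(1−p*)·1.8961)/1.07=37.3714; Δ=(68.1419−1.8961)/(205.3619−139.1161)=1.0000; B=V−Δ·S=-128.2430
Node (2,2) S=244.4784: V=(p*·165.9332+(1−p*)·68.1419)/1.07=116.2354; Δ=(165.9332−68.1419)/(303.1532−205.3619)=1.0000; B=V−Δ·S=-128.2430
Node (1,0) S=133.5600: V=(p*·37.3714+(1−p*)·1.0189)/1.07=20.4875; Δ=(37.3714−1.0189)/(165.6144−112.1904)=0.6805; B=V−Δ·S=-70.3937
Node (1,1) S=197.1600: V=(p*·116.2354+(1−p*)·37.3714)/1.07=77.3067; Δ=(116.2354−37.3714)/(244.4784−165.6144)=1.0000; B=V−Δ·S=-119.8533
Node (0,0) S=159.0000: V=(p*·77.3067+(1−p*)·20.4875)/1.07=49.6809; Δ=(77.3067−20.4875)/(197.1600−133.5600)=0.8934; B=V−Δ·S=-92.3672
The time-0 hedge costs 49.6809, which is the no-arbitrage price.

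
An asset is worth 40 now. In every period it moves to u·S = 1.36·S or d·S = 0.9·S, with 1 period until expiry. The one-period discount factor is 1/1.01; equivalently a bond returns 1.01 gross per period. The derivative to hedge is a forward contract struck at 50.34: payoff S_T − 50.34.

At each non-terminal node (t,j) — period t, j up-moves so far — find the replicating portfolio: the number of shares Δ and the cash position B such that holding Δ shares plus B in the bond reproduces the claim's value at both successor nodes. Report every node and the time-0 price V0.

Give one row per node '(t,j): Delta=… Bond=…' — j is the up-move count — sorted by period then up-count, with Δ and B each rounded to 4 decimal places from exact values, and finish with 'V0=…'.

(0,0): Delta=1.0000 Bond=-49.8416
V0=-9.8416

No-arbitrage ⇒ martingale measure with p* = (R−d)/(u−d) = 0.2391.
Payoff layer (t=1): V(1,0)=-14.3400, V(1,1)=4.0600
Node (0,0) S=40.0000: V=(p*·4.0600+(1−p*)·-14.3400)/1.01=-9.8416; Δ=(4.0600−-14.3400)/(54.4000−36.0000)=1.0000; B=V−Δ·S=-49.8416
The time-0 hedge costs -9.8416, which is the no-arbitrage price.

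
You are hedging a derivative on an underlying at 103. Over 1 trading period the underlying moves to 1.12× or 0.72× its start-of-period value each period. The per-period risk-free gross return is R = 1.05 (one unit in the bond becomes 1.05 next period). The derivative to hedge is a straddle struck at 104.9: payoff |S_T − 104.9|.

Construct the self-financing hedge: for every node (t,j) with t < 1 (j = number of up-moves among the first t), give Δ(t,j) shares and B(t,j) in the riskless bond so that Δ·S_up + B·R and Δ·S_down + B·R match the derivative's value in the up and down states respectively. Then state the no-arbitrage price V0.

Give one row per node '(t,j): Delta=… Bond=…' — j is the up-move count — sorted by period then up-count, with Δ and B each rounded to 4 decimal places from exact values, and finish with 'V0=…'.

(0,0): Delta=-0.4922 Bond=64.0419
V0=13.3419

Since d<R<u, set p* = (R−d)/(u−d) = 0.8250; price each node as the discounted p*-expectation of its children.
Terminal values V(1,·): V(1,0)=30.7400, V(1,1)=10.4600
  t=0,j=0: stock 103.0000 → up 115.3600 (V=10.4600), down 74.1600 (V=30.7400). Price 13.3419; hedge Δ=-0.4922, bond B=64.0419.
Root portfolio cost Δ·103+B reproduces V0=13.3419.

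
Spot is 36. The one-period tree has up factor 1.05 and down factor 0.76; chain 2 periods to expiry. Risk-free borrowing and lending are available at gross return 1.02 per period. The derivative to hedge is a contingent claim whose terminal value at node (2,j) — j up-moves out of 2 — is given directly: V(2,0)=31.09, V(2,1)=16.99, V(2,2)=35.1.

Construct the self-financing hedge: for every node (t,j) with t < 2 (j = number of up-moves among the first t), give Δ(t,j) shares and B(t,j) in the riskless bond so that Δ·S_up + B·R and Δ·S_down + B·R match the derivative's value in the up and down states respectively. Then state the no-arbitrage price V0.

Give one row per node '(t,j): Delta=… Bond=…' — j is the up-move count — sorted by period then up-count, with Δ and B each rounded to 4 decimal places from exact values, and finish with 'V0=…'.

(0,0): Delta=1.3878 Bond=-19.4923
(1,0): Delta=-1.7771 Bond=66.7076
(1,1): Delta=1.6521 Bond=-29.8732
V0=30.4669

Since d<R<u, set p* = (R−d)/(u−d) = 0.8966; price each node as the discounted p*-expectation of its children.
Payoff layer (t=2): V(2,0)=31.0900, V(2,1)=16.9900, V(2,2)=35.1000
  t=1,j=0: stock 27.3600 → up 28.7280 (V=16.9900), down 20.7936 (V=31.0900). Price 18.0869; hedge Δ=-1.7771, bond B=66.7076.
  t=1,j=1: stock 37.8000 → up 39.6900 (V=35.1000), down 28.7280 (V=16.9900). Price 32.5751; hedge Δ=1.6521, bond B=-29.8732.
  t=0,j=0: stock 36.0000 → up 37.8000 (V=32.5751), down 27.3600 (V=18.0869). Price 30.4669; hedge Δ=1.3878, bond B=-19.4923.
Self-financing check: at every node Δ·S+B equals the discounted successor values.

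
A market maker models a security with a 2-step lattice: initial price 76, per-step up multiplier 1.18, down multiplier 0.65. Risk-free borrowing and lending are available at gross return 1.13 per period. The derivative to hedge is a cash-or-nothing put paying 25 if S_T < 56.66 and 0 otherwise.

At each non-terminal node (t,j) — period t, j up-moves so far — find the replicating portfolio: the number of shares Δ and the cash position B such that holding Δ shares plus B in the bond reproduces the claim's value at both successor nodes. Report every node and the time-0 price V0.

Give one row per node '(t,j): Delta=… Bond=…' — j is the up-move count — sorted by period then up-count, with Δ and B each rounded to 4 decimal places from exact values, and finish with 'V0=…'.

No-arbitrage ⇒ martingale measure with p* = (R−d)/(u−d) = 0.9057.
Terminal values V(2,·): V(2,0)=25.0000, V(2,1)=0.0000, V(2,2)=0.0000
Node (1,0) S=49.4000: V=(p*·0.0000+(1−p*)·25.0000)/1.13=2.0872; Δ=(0.0000−25.0000)/(58.2920−32.1100)=-0.9549; B=V−Δ·S=49.2570
Node (1,1) S=89.6800: V=(p*·0.0000+(1−p*)·0.0000)/1.13=0.0000; Δ=(0.0000−0.0000)/(105.8224−58.2920)=0.0000; B=V−Δ·S=0.0000
Node (0,0) S=76.0000: V=(p*·0.0000+(1−p*)·2.0872)/1.13=0.1742; Δ=(0.0000−2.0872)/(89.6800−49.4000)=-0.0518; B=V−Δ·S=4.1123
Each (Δ,B) replicates both successor values, so the strategy is self-financing and V0 is arbitrage-free.

(0,0): Delta=-0.0518 Bond=4.1123
(1,0): Delta=-0.9549 Bond=49.2570
(1,1): Delta=0.0000 Bond=0.0000
V0=0.1742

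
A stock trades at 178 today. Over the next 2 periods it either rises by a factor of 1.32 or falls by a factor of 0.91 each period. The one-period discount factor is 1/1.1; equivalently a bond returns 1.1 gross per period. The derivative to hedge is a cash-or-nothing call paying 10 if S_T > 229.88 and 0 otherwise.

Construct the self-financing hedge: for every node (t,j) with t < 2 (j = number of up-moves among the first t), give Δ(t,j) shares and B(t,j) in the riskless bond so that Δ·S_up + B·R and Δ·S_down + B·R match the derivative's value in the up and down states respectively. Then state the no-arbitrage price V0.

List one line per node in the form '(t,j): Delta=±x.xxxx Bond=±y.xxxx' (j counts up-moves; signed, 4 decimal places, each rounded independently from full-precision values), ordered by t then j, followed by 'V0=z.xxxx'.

(0,0): Delta=0.0577 Bond=-8.5004
(1,0): Delta=0.0000 Bond=0.0000
(1,1): Delta=0.1038 Bond=-20.1774
V0=1.7748

Under the risk-neutral measure, an up-move has probability p* = (R−d)/(u−d) = 0.4634 and values discount at R = 1.1.
At expiry t=2: V(2,0)=0.0000, V(2,1)=0.0000, V(2,2)=10.0000
  t=1,j=0: stock 161.9800 → up 213.8136 (V=0.0000), down 147.4018 (V=0.0000). Price 0.0000; hedge Δ=0.0000, bond B=0.0000.
  t=1,j=1: stock 234.9600 → up 310.1472 (V=10.0000), down 213.8136 (V=0.0000). Price 4.2129; hedge Δ=0.1038, bond B=-20.1774.
  t=0,j=0: stock 178.0000 → up 234.9600 (V=4.2129), down 161.9800 (V=0.0000). Price 1.7748; hedge Δ=0.0577, bond B=-8.5004.
The time-0 hedge costs 1.7748, which is the no-arbitrage price.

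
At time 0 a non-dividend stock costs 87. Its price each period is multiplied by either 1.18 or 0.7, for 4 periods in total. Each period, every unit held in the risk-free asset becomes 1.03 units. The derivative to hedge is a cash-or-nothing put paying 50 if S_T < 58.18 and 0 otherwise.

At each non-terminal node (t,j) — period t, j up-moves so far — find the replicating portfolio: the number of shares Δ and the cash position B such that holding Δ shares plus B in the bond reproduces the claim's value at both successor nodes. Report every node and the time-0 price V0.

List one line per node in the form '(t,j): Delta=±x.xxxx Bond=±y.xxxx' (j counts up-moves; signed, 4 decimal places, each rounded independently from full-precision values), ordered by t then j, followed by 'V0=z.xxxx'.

Risk-neutral probability p* = (R−d)/(u−d) = (1.03−0.7)/(1.18−0.7) = 0.6875.
Payoff layer (t=4): V(4,0)=50.0000, V(4,1)=50.0000, V(4,2)=0.0000, V(4,3)=0.0000, V(4,4)=0.0000
Node (3,0) S=29.8410: V=(p*·50.0000+(1−p*)·50.0000)/1.03=48.5437; Δ=(50.0000−50.0000)/(35.2124−20.8887)=0.0000; B=V−Δ·S=48.5437
Node (3,1) S=50.3034: V=(p*·0.0000+(1−p*)·50.0000)/1.03=15.1699; Δ=(0.0000−50.0000)/(59.3580−35.2124)=-2.0708; B=V−Δ·S=119.3366
Node (3,2) S=84.7972: V=(p*·0.0000+(1−p*)·0.0000)/1.03=0.0000; Δ=(0.0000−0.0000)/(100.0606−59.3580)=0.0000; B=V−Δ·S=0.0000
Node (3,3) S=142.9438: V=(p*·0.0000+(1−p*)·0.0000)/1.03=0.0000; Δ=(0.0000−0.0000)/(168.6737−100.0606)=0.0000; B=V−Δ·S=0.0000
Node (2,0) S=42.6300: V=(p*·15.1699+(1−p*)·48.5437)/1.03=24.8536; Δ=(15.1699−48.5437)/(50.3034−29.8410)=-1.6310; B=V−Δ·S=94.3823
Node (2,1) S=71.8620: V=(p*·0.0000+(1−p*)·15.1699)/1.03=4.6025; Δ=(0.0000−15.1699)/(84.7972−50.3034)=-0.4398; B=V−Δ·S=36.2065
Node (2,2) S=121.1388: V=(p*·0.0000+(1−p*)·0.0000)/1.03=0.0000; Δ=(0.0000−0.0000)/(142.9438−84.7972)=0.0000; B=V−Δ·S=0.0000
Node (1,0) S=60.9000: V=(p*·4.6025+(1−p*)·24.8536)/1.03=10.6126; Δ=(4.6025−24.8536)/(71.8620−42.6300)=-0.6928; B=V−Δ·S=52.8024
Node (1,1) S=102.6600: V=(p*·0.0000+(1−p*)·4.6025)/1.03=1.3964; Δ=(0.0000−4.6025)/(121.1388−71.8620)=-0.0934; B=V−Δ·S=10.9850
Node (0,0) S=87.0000: V=(p*·1.3964+(1−p*)·10.6126)/1.03=4.1519; Δ=(1.3964−10.6126)/(102.6600−60.9000)=-0.2207; B=V−Δ·S=23.3523
Self-financing check: at every node Δ·S+B equals the discounted successor values.

(0,0): Delta=-0.2207 Bond=23.3523
(1,0): Delta=-0.6928 Bond=52.8024
(1,1): Delta=-0.0934 Bond=10.9850
(2,0): Delta=-1.6310 Bond=94.3823
(2,1): Delta=-0.4398 Bond=36.2065
(2,2): Delta=0.0000 Bond=0.0000
(3,0): Delta=0.0000 Bond=48.5437
(3,1): Delta=-2.0708 Bond=119.3366
(3,2): Delta=0.0000 Bond=0.0000
(3,3): Delta=0.0000 Bond=0.0000
V0=4.1519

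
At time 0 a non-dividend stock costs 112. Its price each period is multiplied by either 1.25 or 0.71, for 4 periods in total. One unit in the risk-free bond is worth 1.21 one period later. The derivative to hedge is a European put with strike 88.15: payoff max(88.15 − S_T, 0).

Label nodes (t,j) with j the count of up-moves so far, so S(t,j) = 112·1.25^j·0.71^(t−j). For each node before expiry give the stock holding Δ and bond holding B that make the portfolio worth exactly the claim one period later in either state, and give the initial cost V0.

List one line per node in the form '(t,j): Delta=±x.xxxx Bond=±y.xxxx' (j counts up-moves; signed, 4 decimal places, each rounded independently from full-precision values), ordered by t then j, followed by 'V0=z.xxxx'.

(0,0): Delta=-0.0055 Bond=0.6429
(1,0): Delta=-0.0849 Bond=7.0917
(1,1): Delta=-0.0019 Bond=0.2727
(2,0): Delta=-0.9983 Bond=60.1515
(2,1): Delta=-0.0434 Bond=4.4553
(2,2): Delta=0.0000 Bond=0.0000
(3,0): Delta=-1.0000 Bond=72.8512
(3,1): Delta=-0.9982 Bond=72.7779
(3,2): Delta=0.0000 Bond=0.0000
(3,3): Delta=0.0000 Bond=0.0000
V0=0.0276

The replicating-portfolio and risk-neutral prices coincide; use p* = (1.21−0.71)/(1.25−0.71) = 0.9259 for the latter.
Terminal values V(4,·): V(4,0)=59.6889, V(4,1)=38.0425, V(4,2)=0.0000, V(4,3)=0.0000, V(4,4)=0.0000
Node (3,0) S=40.0860: V=(p*·38.0425+(1−p*)·59.6889)/1.21=32.7652; Δ=(38.0425−59.6889)/(50.1075−28.4611)=-1.0000; B=V−Δ·S=72.8512
Node (3,1) S=70.5740: V=(p*·0.0000+(1−p*)·38.0425)/1.21=2.3289; Δ=(0.0000−38.0425)/(88.2175−50.1075)=-0.9982; B=V−Δ·S=72.7779
Node (3,2) S=124.2500: V=(p*·0.0000+(1−p*)·0.0000)/1.21=0.0000; Δ=(0.0000−0.0000)/(155.3125−88.2175)=0.0000; B=V−Δ·S=0.0000
Node (3,3) S=218.7500: V=(p*·0.0000+(1−p*)·0.0000)/1.21=0.0000; Δ=(0.0000−0.0000)/(273.4375−155.3125)=0.0000; B=V−Δ·S=0.0000
Node (2,0) S=56.4592: V=(p*·2.3289+(1−p*)·32.7652)/1.21=3.7880; Δ=(2.3289−32.7652)/(70.5740−40.0860)=-0.9983; B=V−Δ·S=60.1515
Node (2,1) S=99.4000: V=(p*·0.0000+(1−p*)·2.3289)/1.21=0.1426; Δ=(0.0000−2.3289)/(124.2500−70.5740)=-0.0434; B=V−Δ·S=4.4553
Node (2,2) S=175.0000: V=(p*·0.0000+(1−p*)·0.0000)/1.21=0.0000; Δ=(0.0000−0.0000)/(218.7500−124.2500)=0.0000; B=V−Δ·S=0.0000
Node (1,0) S=79.5200: V=(p*·0.1426+(1−p*)·3.7880)/1.21=0.3410; Δ=(0.1426−3.7880)/(99.4000−56.4592)=-0.0849; B=V−Δ·S=7.0917
Node (1,1) S=140.0000: V=(p*·0.0000+(1−p*)·0.1426)/1.21=0.0087; Δ=(0.0000−0.1426)/(175.0000−99.4000)=-0.0019; B=V−Δ·S=0.2727
Node (0,0) S=112.0000: V=(p*·0.0087+(1−p*)·0.3410)/1.21=0.0276; Δ=(0.0087−0.3410)/(140.0000−79.5200)=-0.0055; B=V−Δ·S=0.6429
The time-0 hedge costs 0.0276, which is the no-arbitrage price.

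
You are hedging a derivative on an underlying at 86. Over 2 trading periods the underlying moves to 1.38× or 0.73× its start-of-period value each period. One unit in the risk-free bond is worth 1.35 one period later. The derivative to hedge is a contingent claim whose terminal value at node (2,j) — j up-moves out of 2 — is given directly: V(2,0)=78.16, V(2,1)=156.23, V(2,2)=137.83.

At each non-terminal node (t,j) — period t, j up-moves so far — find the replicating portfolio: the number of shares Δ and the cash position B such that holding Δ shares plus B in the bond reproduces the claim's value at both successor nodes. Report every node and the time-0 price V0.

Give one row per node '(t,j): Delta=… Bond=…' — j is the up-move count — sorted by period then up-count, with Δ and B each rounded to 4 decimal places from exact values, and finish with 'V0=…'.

Under the risk-neutral measure, an up-move has probability p* = (R−d)/(u−d) = 0.9538 and values discount at R = 1.35.
Terminal values V(2,·): V(2,0)=78.1600, V(2,1)=156.2300, V(2,2)=137.8300
(1,0): S=62.7800. Δ = (V_up−V_dn)/(S_up−S_dn) = (156.2300−78.1600)/(86.6364−45.8294) = 1.9132. V = [p*·156.2300 + (1−p*)·78.1600]/1.35 = 113.0569. B = V − Δ·S = -7.0508.
(1,1): S=118.6800. Δ = (V_up−V_dn)/(S_up−S_dn) = (137.8300−156.2300)/(163.7784−86.6364) = -0.2385. V = [p*·137.8300 + (1−p*)·156.2300]/1.35 = 102.7254. B = V − Δ·S = 131.0330.
(0,0): S=86.0000. Δ = (V_up−V_dn)/(S_up−S_dn) = (102.7254−113.0569)/(118.6800−62.7800) = -0.1848. V = [p*·102.7254 + (1−p*)·113.0569]/1.35 = 76.4461. B = V − Δ·S = 92.3407.
The time-0 hedge costs 76.4461, which is the no-arbitrage price.

(0,0): Delta=-0.1848 Bond=92.3407
(1,0): Delta=1.9132 Bond=-7.0508
(1,1): Delta=-0.2385 Bond=131.0330
V0=76.4461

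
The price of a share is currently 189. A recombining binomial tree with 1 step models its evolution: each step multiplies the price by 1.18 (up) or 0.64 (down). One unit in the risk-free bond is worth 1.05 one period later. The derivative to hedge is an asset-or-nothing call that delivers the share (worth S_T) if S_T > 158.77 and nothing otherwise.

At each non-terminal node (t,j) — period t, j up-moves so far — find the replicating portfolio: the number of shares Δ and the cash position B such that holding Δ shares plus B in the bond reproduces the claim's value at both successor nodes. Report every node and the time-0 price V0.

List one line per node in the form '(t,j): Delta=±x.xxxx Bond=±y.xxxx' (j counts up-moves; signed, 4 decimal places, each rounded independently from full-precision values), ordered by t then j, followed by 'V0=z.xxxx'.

(0,0): Delta=2.1852 Bond=-251.7333
V0=161.2667

Since d<R<u, set p* = (R−d)/(u−d) = 0.7593; price each node as the discounted p*-expectation of its children.
Terminal payoffs: V(1,0)=0.0000, V(1,1)=223.0200
(0,0): S=189.0000. Δ = (V_up−V_dn)/(S_up−S_dn) = (223.0200−0.0000)/(223.0200−120.9600) = 2.1852. V = [p*·223.0200 + (1−p*)·0.0000]/1.05 = 161.2667. B = V − Δ·S = -251.7333.
The time-0 hedge costs 161.2667, which is the no-arbitrage price.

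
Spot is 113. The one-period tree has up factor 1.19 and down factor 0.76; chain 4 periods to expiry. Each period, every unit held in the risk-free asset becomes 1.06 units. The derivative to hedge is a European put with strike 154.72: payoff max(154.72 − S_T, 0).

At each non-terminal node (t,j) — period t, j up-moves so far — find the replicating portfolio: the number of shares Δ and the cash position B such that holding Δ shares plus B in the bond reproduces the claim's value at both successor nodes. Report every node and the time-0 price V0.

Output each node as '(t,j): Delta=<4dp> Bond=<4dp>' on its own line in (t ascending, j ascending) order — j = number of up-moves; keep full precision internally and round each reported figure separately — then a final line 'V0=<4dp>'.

No-arbitrage ⇒ martingale measure with p* = (R−d)/(u−d) = 0.6977.
At expiry t=4: V(4,0)=117.0207, V(4,1)=95.6909, V(4,2)=62.2929, V(4,3)=9.9985, V(4,4)=0.0000
(3,0): S=49.6043. Δ = (V_up−V_dn)/(S_up−S_dn) = (95.6909−117.0207)/(59.0291−37.6993) = -1.0000. V = [p*·95.6909 + (1−p*)·117.0207]/1.06 = 96.3580. B = V − Δ·S = 145.9623.
(3,1): S=77.6699. Δ = (V_up−V_dn)/(S_up−S_dn) = (62.2929−95.6909)/(92.4271−59.0291) = -1.0000. V = [p*·62.2929 + (1−p*)·95.6909]/1.06 = 68.2924. B = V − Δ·S = 145.9623.
(3,2): S=121.6147. Δ = (V_up−V_dn)/(S_up−S_dn) = (9.9985−62.2929)/(144.7215−92.4271) = -1.0000. V = [p*·9.9985 + (1−p*)·62.2929]/1.06 = 24.3476. B = V − Δ·S = 145.9623.
(3,3): S=190.4230. Δ = (V_up−V_dn)/(S_up−S_dn) = (0.0000−9.9985)/(226.6033−144.7215) = -0.1221. V = [p*·0.0000 + (1−p*)·9.9985]/1.06 = 2.8517. B = V − Δ·S = 26.1041.
(2,0): S=65.2688. Δ = (V_up−V_dn)/(S_up−S_dn) = (68.2924−96.3580)/(77.6699−49.6043) = -1.0000. V = [p*·68.2924 + (1−p*)·96.3580]/1.06 = 72.4314. B = V − Δ·S = 137.7002.
(2,1): S=102.1972. Δ = (V_up−V_dn)/(S_up−S_dn) = (24.3476−68.2924)/(121.6147−77.6699) = -1.0000. V = [p*·24.3476 + (1−p*)·68.2924]/1.06 = 35.5030. B = V − Δ·S = 137.7002.
(2,2): S=160.0193. Δ = (V_up−V_dn)/(S_up−S_dn) = (2.8517−24.3476)/(190.4230−121.6147) = -0.3124. V = [p*·2.8517 + (1−p*)·24.3476]/1.06 = 8.8212. B = V − Δ·S = 58.8116.
(1,0): S=85.8800. Δ = (V_up−V_dn)/(S_up−S_dn) = (35.5030−72.4314)/(102.1972−65.2688) = -1.0000. V = [p*·35.5030 + (1−p*)·72.4314]/1.06 = 44.0259. B = V − Δ·S = 129.9059.
(1,1): S=134.4700. Δ = (V_up−V_dn)/(S_up−S_dn) = (8.8212−35.5030)/(160.0193−102.1972) = -0.4614. V = [p*·8.8212 + (1−p*)·35.5030]/1.06 = 15.9319. B = V − Δ·S = 77.9827.
(0,0): S=113.0000. Δ = (V_up−V_dn)/(S_up−S_dn) = (15.9319−44.0259)/(134.4700−85.8800) = -0.5782. V = [p*·15.9319 + (1−p*)·44.0259]/1.06 = 23.0429. B = V − Δ·S = 88.3778.
Check: Δ(0,0)·S0 + B(0,0) = 23.0429 = V0.

(0,0): Delta=-0.5782 Bond=88.3778
(1,0): Delta=-1.0000 Bond=129.9059
(1,1): Delta=-0.4614 Bond=77.9827
(2,0): Delta=-1.0000 Bond=137.7002
(2,1): Delta=-1.0000 Bond=137.7002
(2,2): Delta=-0.3124 Bond=58.8116
(3,0): Delta=-1.0000 Bond=145.9623
(3,1): Delta=-1.0000 Bond=145.9623
(3,2): Delta=-1.0000 Bond=145.9623
(3,3): Delta=-0.1221 Bond=26.1041
V0=23.0429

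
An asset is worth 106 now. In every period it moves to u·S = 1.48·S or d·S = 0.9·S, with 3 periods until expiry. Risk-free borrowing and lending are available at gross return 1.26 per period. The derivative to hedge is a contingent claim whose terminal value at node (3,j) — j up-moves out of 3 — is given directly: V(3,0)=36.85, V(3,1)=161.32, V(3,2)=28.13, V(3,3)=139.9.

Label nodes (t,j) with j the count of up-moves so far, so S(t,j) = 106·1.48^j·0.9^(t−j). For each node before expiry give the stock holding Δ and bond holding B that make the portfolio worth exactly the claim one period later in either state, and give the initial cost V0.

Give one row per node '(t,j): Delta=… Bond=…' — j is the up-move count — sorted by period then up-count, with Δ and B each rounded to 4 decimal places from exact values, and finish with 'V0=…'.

Risk-neutral probability p* = (R−d)/(u−d) = (1.26−0.9)/(1.48−0.9) = 0.6207.
Terminal payoffs: V(3,0)=36.8500, V(3,1)=161.3200, V(3,2)=28.1300, V(3,3)=139.9000
  t=2,j=0: stock 85.8600 → up 127.0728 (V=161.3200), down 77.2740 (V=36.8500). Price 90.5613; hedge Δ=2.4995, bond B=-124.0421.
  t=2,j=1: stock 141.1920 → up 208.9642 (V=28.1300), down 127.0728 (V=161.3200). Price 62.4209; hedge Δ=-1.6264, bond B=292.0588.
  t=2,j=2: stock 232.1824 → up 343.6300 (V=139.9000), down 208.9642 (V=28.1300). Price 77.3845; hedge Δ=0.8300, bond B=-115.3224.
  t=1,j=0: stock 95.4000 → up 141.1920 (V=62.4209), down 85.8600 (V=90.5613). Price 58.0118; hedge Δ=-0.5086, bond B=106.5297.
  t=1,j=1: stock 156.8800 → up 232.1824 (V=77.3845), down 141.1920 (V=62.4209). Price 56.9116; hedge Δ=0.1645, bond B=31.1123.
  t=0,j=0: stock 106.0000 → up 156.8800 (V=56.9116), down 95.4000 (V=58.0118). Price 45.4992; hedge Δ=-0.0179, bond B=47.3960.
Check: Δ(0,0)·S0 + B(0,0) = 45.4992 = V0.

(0,0): Delta=-0.0179 Bond=47.3960
(1,0): Delta=-0.5086 Bond=106.5297
(1,1): Delta=0.1645 Bond=31.1123
(2,0): Delta=2.4995 Bond=-124.0421
(2,1): Delta=-1.6264 Bond=292.0588
(2,2): Delta=0.8300 Bond=-115.3224
V0=45.4992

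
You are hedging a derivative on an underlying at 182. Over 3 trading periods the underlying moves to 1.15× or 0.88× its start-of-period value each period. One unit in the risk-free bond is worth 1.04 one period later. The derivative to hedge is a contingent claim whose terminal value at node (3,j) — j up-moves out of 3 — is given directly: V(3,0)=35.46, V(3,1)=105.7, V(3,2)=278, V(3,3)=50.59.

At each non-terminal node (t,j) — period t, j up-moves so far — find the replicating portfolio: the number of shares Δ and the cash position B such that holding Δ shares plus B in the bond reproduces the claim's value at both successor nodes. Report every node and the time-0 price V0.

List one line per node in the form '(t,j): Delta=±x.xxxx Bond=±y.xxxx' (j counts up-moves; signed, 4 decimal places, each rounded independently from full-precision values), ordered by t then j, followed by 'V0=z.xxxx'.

(0,0): Delta=0.2821 Bond=93.9432
(1,0): Delta=2.9066 Bond=-322.6393
(1,1): Delta=-1.0986 Bond=386.6849
(2,0): Delta=1.8458 Bond=-186.0292
(2,1): Delta=3.4647 Bond=-438.3369
(2,2): Delta=-3.4993 Bond=979.9886
V0=145.2919

Since d<R<u, set p* = (R−d)/(u−d) = 0.5926; price each node as the discounted p*-expectation of its children.
At expiry t=3: V(3,0)=35.4600, V(3,1)=105.7000, V(3,2)=278.0000, V(3,3)=50.5900
  t=2,j=0: stock 140.9408 → up 162.0819 (V=105.7000), down 124.0279 (V=35.4600). Price 74.1189; hedge Δ=1.8458, bond B=-186.0292.
  t=2,j=1: stock 184.1840 → up 211.8116 (V=278.0000), down 162.0819 (V=105.7000). Price 199.8113; hedge Δ=3.4647, bond B=-438.3369.
  t=2,j=2: stock 240.6950 → up 276.7992 (V=50.5900), down 211.8116 (V=278.0000). Price 137.7293; hedge Δ=-3.4993, bond B=979.9886.
  t=1,j=0: stock 160.1600 → up 184.1840 (V=199.8113), down 140.9408 (V=74.1189). Price 142.8878; hedge Δ=2.9066, bond B=-322.6393.
  t=1,j=1: stock 209.3000 → up 240.6950 (V=137.7293), down 184.1840 (V=199.8113). Price 156.7519; hedge Δ=-1.0986, bond B=386.6849.
  t=0,j=0: stock 182.0000 → up 209.3000 (V=156.7519), down 160.1600 (V=142.8878). Price 145.2919; hedge Δ=0.2821, bond B=93.9432.
Check: Δ(0,0)·S0 + B(0,0) = 145.2919 = V0.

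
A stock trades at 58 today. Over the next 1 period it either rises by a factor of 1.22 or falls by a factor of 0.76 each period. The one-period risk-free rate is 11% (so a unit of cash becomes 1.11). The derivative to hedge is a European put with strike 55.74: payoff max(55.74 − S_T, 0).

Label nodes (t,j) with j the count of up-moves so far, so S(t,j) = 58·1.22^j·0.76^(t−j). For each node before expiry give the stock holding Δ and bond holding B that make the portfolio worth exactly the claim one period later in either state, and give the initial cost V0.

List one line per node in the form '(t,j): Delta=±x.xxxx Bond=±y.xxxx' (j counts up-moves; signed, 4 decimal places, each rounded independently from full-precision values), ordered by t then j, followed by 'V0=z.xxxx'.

(0,0): Delta=-0.4370 Bond=27.8598
V0=2.5119

Risk-neutral probability p* = (R−d)/(u−d) = (1.11−0.76)/(1.22−0.76) = 0.7609.
Terminal payoffs: V(1,0)=11.6600, V(1,1)=0.0000
  t=0,j=0: stock 58.0000 → up 70.7600 (V=0.0000), down 44.0800 (V=11.6600). Price 2.5119; hedge Δ=-0.4370, bond B=27.8598.
Check: Δ(0,0)·S0 + B(0,0) = 2.5119 = V0.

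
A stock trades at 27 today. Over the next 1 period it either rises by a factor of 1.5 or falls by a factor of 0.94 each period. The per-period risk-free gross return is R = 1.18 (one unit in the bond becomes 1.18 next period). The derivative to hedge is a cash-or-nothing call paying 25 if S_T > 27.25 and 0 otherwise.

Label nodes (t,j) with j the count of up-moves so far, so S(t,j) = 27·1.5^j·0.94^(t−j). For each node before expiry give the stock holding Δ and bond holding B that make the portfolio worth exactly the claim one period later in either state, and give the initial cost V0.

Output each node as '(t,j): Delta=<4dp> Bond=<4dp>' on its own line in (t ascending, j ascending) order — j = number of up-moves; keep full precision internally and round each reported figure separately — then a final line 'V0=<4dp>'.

(0,0): Delta=1.6534 Bond=-35.5630
V0=9.0799

The replicating-portfolio and risk-neutral prices coincide; use p* = (1.18−0.94)/(1.5−0.94) = 0.4286 for the latter.
Terminal payoffs: V(1,0)=0.0000, V(1,1)=25.0000
(0,0): S=27.0000. Δ = (V_up−V_dn)/(S_up−S_dn) = (25.0000−0.0000)/(40.5000−25.3800) = 1.6534. V = [p*·25.0000 + (1−p*)·0.0000]/1.18 = 9.0799. B = V − Δ·S = -35.5630.
Each (Δ,B) replicates both successor values, so the strategy is self-financing and V0 is arbitrage-free.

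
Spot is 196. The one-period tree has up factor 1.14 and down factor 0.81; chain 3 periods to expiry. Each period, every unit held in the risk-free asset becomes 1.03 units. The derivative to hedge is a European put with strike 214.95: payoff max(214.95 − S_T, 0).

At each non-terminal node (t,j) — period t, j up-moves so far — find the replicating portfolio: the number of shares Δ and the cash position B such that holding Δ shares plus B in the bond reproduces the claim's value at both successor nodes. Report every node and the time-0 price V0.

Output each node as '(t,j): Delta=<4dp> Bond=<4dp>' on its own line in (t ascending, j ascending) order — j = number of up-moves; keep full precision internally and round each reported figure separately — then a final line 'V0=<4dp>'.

No-arbitrage ⇒ martingale measure with p* = (R−d)/(u−d) = 0.6667.
At expiry t=3: V(3,0)=110.7876, V(3,1)=68.3510, V(3,2)=8.6255, V(3,3)=0.0000
(2,0): S=128.5956. Δ = (V_up−V_dn)/(S_up−S_dn) = (68.3510−110.7876)/(146.5990−104.1624) = -1.0000. V = [p*·68.3510 + (1−p*)·110.7876]/1.03 = 80.0937. B = V − Δ·S = 208.6893.
(2,1): S=180.9864. Δ = (V_up−V_dn)/(S_up−S_dn) = (8.6255−68.3510)/(206.3245−146.5990) = -1.0000. V = [p*·8.6255 + (1−p*)·68.3510]/1.03 = 27.7029. B = V − Δ·S = 208.6893.
(2,2): S=254.7216. Δ = (V_up−V_dn)/(S_up−S_dn) = (0.0000−8.6255)/(290.3826−206.3245) = -0.1026. V = [p*·0.0000 + (1−p*)·8.6255]/1.03 = 2.7914. B = V − Δ·S = 28.9293.
(1,0): S=158.7600. Δ = (V_up−V_dn)/(S_up−S_dn) = (27.7029−80.0937)/(180.9864−128.5956) = -1.0000. V = [p*·27.7029 + (1−p*)·80.0937]/1.03 = 43.8510. B = V − Δ·S = 202.6110.
(1,1): S=223.4400. Δ = (V_up−V_dn)/(S_up−S_dn) = (2.7914−27.7029)/(254.7216−180.9864) = -0.3379. V = [p*·2.7914 + (1−p*)·27.7029]/1.03 = 10.7721. B = V − Δ·S = 86.2615.
(0,0): S=196.0000. Δ = (V_up−V_dn)/(S_up−S_dn) = (10.7721−43.8510)/(223.4400−158.7600) = -0.5114. V = [p*·10.7721 + (1−p*)·43.8510]/1.03 = 21.1635. B = V − Δ·S = 121.4026.
Each (Δ,B) replicates both successor values, so the strategy is self-financing and V0 is arbitrage-free.

(0,0): Delta=-0.5114 Bond=121.4026
(1,0): Delta=-1.0000 Bond=202.6110
(1,1): Delta=-0.3379 Bond=86.2615
(2,0): Delta=-1.0000 Bond=208.6893
(2,1): Delta=-1.0000 Bond=208.6893
(2,2): Delta=-0.1026 Bond=28.9293
V0=21.1635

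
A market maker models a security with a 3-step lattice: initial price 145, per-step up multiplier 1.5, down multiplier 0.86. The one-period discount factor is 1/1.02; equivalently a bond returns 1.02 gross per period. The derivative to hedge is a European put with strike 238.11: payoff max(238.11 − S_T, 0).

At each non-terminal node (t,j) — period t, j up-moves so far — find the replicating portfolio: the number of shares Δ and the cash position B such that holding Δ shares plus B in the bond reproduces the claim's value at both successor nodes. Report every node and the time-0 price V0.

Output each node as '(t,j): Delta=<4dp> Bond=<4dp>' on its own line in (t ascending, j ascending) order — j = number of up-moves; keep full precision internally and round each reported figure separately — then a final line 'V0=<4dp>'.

(0,0): Delta=-0.6999 Bond=190.1887
(1,0): Delta=-0.8696 Bond=215.1523
(1,1): Delta=-0.4080 Bond=130.5130
(2,0): Delta=-1.0000 Bond=233.4412
(2,1): Delta=-0.6453 Bond=177.4977
(2,2): Delta=0.0000 Bond=0.0000
V0=88.7032

No-arbitrage ⇒ martingale measure with p* = (R−d)/(u−d) = 0.2500.
At expiry t=3: V(3,0)=145.8819, V(3,1)=77.2470, V(3,2)=0.0000, V(3,3)=0.0000
(2,0): S=107.2420. Δ = (V_up−V_dn)/(S_up−S_dn) = (77.2470−145.8819)/(160.8630−92.2281) = -1.0000. V = [p*·77.2470 + (1−p*)·145.8819]/1.02 = 126.1992. B = V − Δ·S = 233.4412.
(2,1): S=187.0500. Δ = (V_up−V_dn)/(S_up−S_dn) = (0.0000−77.2470)/(280.5750−160.8630) = -0.6453. V = [p*·0.0000 + (1−p*)·77.2470]/1.02 = 56.7993. B = V − Δ·S = 177.4977.
(2,2): S=326.2500. Δ = (V_up−V_dn)/(S_up−S_dn) = (0.0000−0.0000)/(489.3750−280.5750) = 0.0000. V = [p*·0.0000 + (1−p*)·0.0000]/1.02 = 0.0000. B = V − Δ·S = 0.0000.
(1,0): S=124.7000. Δ = (V_up−V_dn)/(S_up−S_dn) = (56.7993−126.1992)/(187.0500−107.2420) = -0.8696. V = [p*·56.7993 + (1−p*)·126.1992]/1.02 = 106.7149. B = V − Δ·S = 215.1523.
(1,1): S=217.5000. Δ = (V_up−V_dn)/(S_up−S_dn) = (0.0000−56.7993)/(326.2500−187.0500) = -0.4080. V = [p*·0.0000 + (1−p*)·56.7993]/1.02 = 41.7642. B = V − Δ·S = 130.5130.
(0,0): S=145.0000. Δ = (V_up−V_dn)/(S_up−S_dn) = (41.7642−106.7149)/(217.5000−124.7000) = -0.6999. V = [p*·41.7642 + (1−p*)·106.7149]/1.02 = 88.7032. B = V − Δ·S = 190.1887.
Check: Δ(0,0)·S0 + B(0,0) = 88.7032 = V0.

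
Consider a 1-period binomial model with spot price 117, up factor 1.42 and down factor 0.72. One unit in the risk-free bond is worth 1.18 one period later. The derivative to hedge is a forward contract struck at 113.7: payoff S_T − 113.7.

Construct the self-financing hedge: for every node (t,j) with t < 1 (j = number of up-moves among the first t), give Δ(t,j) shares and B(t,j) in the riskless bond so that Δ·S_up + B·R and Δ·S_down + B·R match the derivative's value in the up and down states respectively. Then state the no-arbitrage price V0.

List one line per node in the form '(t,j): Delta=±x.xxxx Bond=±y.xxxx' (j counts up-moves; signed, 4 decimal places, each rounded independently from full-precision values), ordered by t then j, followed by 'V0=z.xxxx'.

The replicating-portfolio and risk-neutral prices coincide; use p* = (1.18−0.72)/(1.42−0.72) = 0.6571 for the latter.
Terminal payoffs: V(1,0)=-29.4600, V(1,1)=52.4400
(0,0): S=117.0000. Δ = (V_up−V_dn)/(S_up−S_dn) = (52.4400−-29.4600)/(166.1400−84.2400) = 1.0000. V = [p*·52.4400 + (1−p*)·-29.4600]/1.18 = 20.6441. B = V − Δ·S = -96.3559.
Self-financing check: at every node Δ·S+B equals the discounted successor values.

(0,0): Delta=1.0000 Bond=-96.3559
V0=20.6441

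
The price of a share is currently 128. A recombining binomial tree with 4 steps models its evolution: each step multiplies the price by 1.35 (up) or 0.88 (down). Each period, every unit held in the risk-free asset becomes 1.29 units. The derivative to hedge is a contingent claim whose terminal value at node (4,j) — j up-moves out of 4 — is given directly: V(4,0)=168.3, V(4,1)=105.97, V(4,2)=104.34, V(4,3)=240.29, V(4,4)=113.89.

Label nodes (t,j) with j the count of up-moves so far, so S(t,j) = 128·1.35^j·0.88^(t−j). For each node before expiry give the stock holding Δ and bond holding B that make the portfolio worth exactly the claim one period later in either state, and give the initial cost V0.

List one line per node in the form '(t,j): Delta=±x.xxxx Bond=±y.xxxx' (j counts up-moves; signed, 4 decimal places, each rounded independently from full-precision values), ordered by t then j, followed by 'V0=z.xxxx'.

No-arbitrage ⇒ martingale measure with p* = (R−d)/(u−d) = 0.8723.
Terminal values V(4,·): V(4,0)=168.3000, V(4,1)=105.9700, V(4,2)=104.3400, V(4,3)=240.2900, V(4,4)=113.8900
  t=3,j=0: stock 87.2284 → up 117.7584 (V=105.9700), down 76.7610 (V=168.3000). Price 88.3155; hedge Δ=-1.5203, bond B=220.9325.
  t=3,j=1: stock 133.8163 → up 180.6520 (V=104.3400), down 117.7584 (V=105.9700). Price 81.0450; hedge Δ=-0.0259, bond B=84.5131.
  t=3,j=2: stock 205.2864 → up 277.1366 (V=240.2900), down 180.6520 (V=104.3400). Price 172.8176; hedge Δ=1.4090, bond B=-116.4377.
  t=3,j=3: stock 314.9280 → up 425.1528 (V=113.8900), down 277.1366 (V=240.2900). Price 100.7955; hedge Δ=-0.8540, bond B=369.7317.
  t=2,j=0: stock 99.1232 → up 133.8163 (V=81.0450), down 87.2284 (V=88.3155). Price 63.5451; hedge Δ=-0.1561, bond B=79.0142.
  t=2,j=1: stock 152.0640 → up 205.2864 (V=172.8176), down 133.8163 (V=81.0450). Price 124.8852; hedge Δ=1.2841, bond B=-70.3755.
  t=2,j=2: stock 233.2800 → up 314.9280 (V=100.7955), down 205.2864 (V=172.8176). Price 85.2634; hedge Δ=-0.6569, bond B=238.5019.
  t=1,j=0: stock 112.6400 → up 152.0640 (V=124.8852), down 99.1232 (V=63.5451). Price 90.7400; hedge Δ=1.1587, bond B=-39.7709.
  t=1,j=1: stock 172.8000 → up 233.2800 (V=85.2634), down 152.0640 (V=124.8852). Price 70.0167; hedge Δ=-0.4879, bond B=154.3184.
  t=0,j=0: stock 128.0000 → up 172.8000 (V=70.0167), down 112.6400 (V=90.7400). Price 56.3273; hedge Δ=-0.3445, bond B=100.4194.
Each (Δ,B) replicates both successor values, so the strategy is self-financing and V0 is arbitrage-free.

(0,0): Delta=-0.3445 Bond=100.4194
(1,0): Delta=1.1587 Bond=-39.7709
(1,1): Delta=-0.4879 Bond=154.3184
(2,0): Delta=-0.1561 Bond=79.0142
(2,1): Delta=1.2841 Bond=-70.3755
(2,2): Delta=-0.6569 Bond=238.5019
(3,0): Delta=-1.5203 Bond=220.9325
(3,1): Delta=-0.0259 Bond=84.5131
(3,2): Delta=1.4090 Bond=-116.4377
(3,3): Delta=-0.8540 Bond=369.7317
V0=56.3273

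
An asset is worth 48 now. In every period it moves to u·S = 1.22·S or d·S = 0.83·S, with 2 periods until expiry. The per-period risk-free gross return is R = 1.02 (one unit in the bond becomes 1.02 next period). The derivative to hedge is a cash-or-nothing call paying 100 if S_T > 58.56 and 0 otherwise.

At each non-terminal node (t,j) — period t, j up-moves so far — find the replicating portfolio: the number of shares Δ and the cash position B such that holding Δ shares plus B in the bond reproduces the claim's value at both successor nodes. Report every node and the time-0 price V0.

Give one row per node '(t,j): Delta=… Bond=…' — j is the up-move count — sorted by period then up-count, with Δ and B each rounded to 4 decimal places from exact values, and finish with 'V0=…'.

(0,0): Delta=2.5514 Bond=-99.6557
(1,0): Delta=0.0000 Bond=0.0000
(1,1): Delta=4.3786 Bond=-208.6476
V0=22.8128

The replicating-portfolio and risk-neutral prices coincide; use p* = (1.02−0.83)/(1.22−0.83) = 0.4872 for the latter.
Payoff layer (t=2): V(2,0)=0.0000, V(2,1)=0.0000, V(2,2)=100.0000
  t=1,j=0: stock 39.8400 → up 48.6048 (V=0.0000), down 33.0672 (V=0.0000). Price 0.0000; hedge Δ=0.0000, bond B=0.0000.
  t=1,j=1: stock 58.5600 → up 71.4432 (V=100.0000), down 48.6048 (V=0.0000). Price 47.7627; hedge Δ=4.3786, bond B=-208.6476.
  t=0,j=0: stock 48.0000 → up 58.5600 (V=47.7627), down 39.8400 (V=0.0000). Price 22.8128; hedge Δ=2.5514, bond B=-99.6557.
Check: Δ(0,0)·S0 + B(0,0) = 22.8128 = V0.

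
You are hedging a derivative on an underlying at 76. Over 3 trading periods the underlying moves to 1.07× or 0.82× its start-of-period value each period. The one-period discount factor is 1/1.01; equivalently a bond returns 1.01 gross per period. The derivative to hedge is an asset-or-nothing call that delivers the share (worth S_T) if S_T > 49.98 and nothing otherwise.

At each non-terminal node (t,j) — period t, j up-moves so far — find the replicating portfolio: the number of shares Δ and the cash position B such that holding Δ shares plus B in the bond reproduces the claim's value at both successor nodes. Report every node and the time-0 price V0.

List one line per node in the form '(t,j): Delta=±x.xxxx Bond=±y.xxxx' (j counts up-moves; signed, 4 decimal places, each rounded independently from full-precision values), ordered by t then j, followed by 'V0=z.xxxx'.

(0,0): Delta=1.1245 Bond=-10.0267
(1,0): Delta=1.6391 Bond=-42.1956
(1,1): Delta=1.0000 Bond=0.0000
(2,0): Delta=4.2800 Bond=-177.5733
(2,1): Delta=1.0000 Bond=0.0000
(2,2): Delta=1.0000 Bond=0.0000
V0=75.4378

Risk-neutral probability p* = (R−d)/(u−d) = (1.01−0.82)/(1.07−0.82) = 0.7600.
At expiry t=3: V(3,0)=0.0000, V(3,1)=54.6796, V(3,2)=71.3502, V(3,3)=93.1033
(2,0): S=51.1024. Δ = (V_up−V_dn)/(S_up−S_dn) = (54.6796−0.0000)/(54.6796−41.9040) = 4.2800. V = [p*·54.6796 + (1−p*)·0.0000]/1.01 = 41.1450. B = V − Δ·S = -177.5733.
(2,1): S=66.6824. Δ = (V_up−V_dn)/(S_up−S_dn) = (71.3502−54.6796)/(71.3502−54.6796) = 1.0000. V = [p*·71.3502 + (1−p*)·54.6796]/1.01 = 66.6824. B = V − Δ·S = 0.0000.
(2,2): S=87.0124. Δ = (V_up−V_dn)/(S_up−S_dn) = (93.1033−71.3502)/(93.1033−71.3502) = 1.0000. V = [p*·93.1033 + (1−p*)·71.3502]/1.01 = 87.0124. B = V − Δ·S = 0.0000.
(1,0): S=62.3200. Δ = (V_up−V_dn)/(S_up−S_dn) = (66.6824−41.1450)/(66.6824−51.1024) = 1.6391. V = [p*·66.6824 + (1−p*)·41.1450]/1.01 = 59.9539. B = V − Δ·S = -42.1956.
(1,1): S=81.3200. Δ = (V_up−V_dn)/(S_up−S_dn) = (87.0124−66.6824)/(87.0124−66.6824) = 1.0000. V = [p*·87.0124 + (1−p*)·66.6824]/1.01 = 81.3200. B = V − Δ·S = 0.0000.
(0,0): S=76.0000. Δ = (V_up−V_dn)/(S_up−S_dn) = (81.3200−59.9539)/(81.3200−62.3200) = 1.1245. V = [p*·81.3200 + (1−p*)·59.9539]/1.01 = 75.4378. B = V − Δ·S = -10.0267.
Root portfolio cost Δ·76+B reproduces V0=75.4378.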